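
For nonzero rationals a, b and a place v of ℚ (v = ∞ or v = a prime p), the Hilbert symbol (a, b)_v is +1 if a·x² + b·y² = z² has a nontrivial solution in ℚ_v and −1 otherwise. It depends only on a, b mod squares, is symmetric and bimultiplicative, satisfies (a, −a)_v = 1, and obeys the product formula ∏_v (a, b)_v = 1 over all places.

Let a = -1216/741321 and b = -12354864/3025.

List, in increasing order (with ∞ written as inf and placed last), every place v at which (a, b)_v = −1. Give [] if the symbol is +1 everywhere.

[3, 19, 31, inf]

Mod squares: a ≡ -19, b ≡ -2139. Check v ∈ {∞, 2, 3, 5, 7, 11, 19, 23, 31, 41}.
v=2: v_2(a)=6, v_2(b)=4; units ≡ 5, 5 (mod 8); ε·ε+αω+βω = 0·0+6·1+4·1 ≡ 0  ⇒  (a,b)_2 = +1.
v=23: a=23^0·(≡9), b=23^1·(≡17) mod 23; (9|23)=+1, (17|23)=-1; (−1)^{0·1·11}·(+1)^1·(-1)^0 = +1.
v=7: a=7^-2·(≡1), b=7^0·(≡3) mod 7; (1|7)=+1, (3|7)=-1; (−1)^{-2·0·3}·(+1)^0·(-1)^-2 = +1.
v=31: a=31^0·(≡22), b=31^1·(≡3) mod 31; (22|31)=-1, (3|31)=-1; (−1)^{0·1·15}·(-1)^1·(-1)^0 = -1.
v=11: a=11^0·(≡3), b=11^-2·(≡2) mod 11; (3|11)=+1, (2|11)=-1; (−1)^{0·-2·5}·(+1)^-2·(-1)^0 = +1.
v=41: a=41^-2·(≡15), b=41^0·(≡28) mod 41; (15|41)=-1, (28|41)=-1; (−1)^{-2·0·20}·(-1)^0·(-1)^-2 = +1.
v=∞: -19 < 0 and -2139 < 0  ⇒  (a,b)_∞ = -1.
v=3: a=3^-2·(≡2), b=3^1·(≡1) mod 3; (2|3)=-1, (1|3)=+1; (−1)^{-2·1·1}·(-1)^1·(+1)^-2 = -1.
v=19: a=19^1·(≡13), b=19^2·(≡13) mod 19; (13|19)=-1, (13|19)=-1; (−1)^{1·2·9}·(-1)^2·(-1)^1 = -1.
v=5: a=5^0·(≡4), b=5^-2·(≡1) mod 5; (4|5)=+1, (1|5)=+1; (−1)^{0·-2·2}·(+1)^-2·(+1)^0 = +1.
|Ram(-19, -2139)| = 4, even; anisotropic at {3, 19, 31, ∞}.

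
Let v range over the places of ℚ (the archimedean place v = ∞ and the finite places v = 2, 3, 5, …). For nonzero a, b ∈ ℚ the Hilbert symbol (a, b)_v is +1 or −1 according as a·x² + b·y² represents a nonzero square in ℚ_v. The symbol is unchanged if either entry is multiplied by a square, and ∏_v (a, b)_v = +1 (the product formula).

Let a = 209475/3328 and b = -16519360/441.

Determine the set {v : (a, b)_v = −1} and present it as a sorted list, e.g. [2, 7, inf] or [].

(a, b) ≡ (247, -715) mod (ℚ^×)²; places V = {2, 3, 5, 7, 11, 13, 19, ∞}.
(a,b)_7: α=2, u≡4; β=-2, v≡5 (mod 7); (4|7)=+1, (5|7)=-1; sign (−1)^0·+1^-2·-1^2 = +1.
(a,b)_13: α=-1, u≡5; β=1, v≡9 (mod 13); (5|13)=-1, (9|13)=+1; sign (−1)^0·-1^1·+1^-1 = -1.
(a,b)_19: α=1, u≡8; β=2, v≡17 (mod 19); (8|19)=-1, (17|19)=+1; sign (−1)^0·-1^2·+1^1 = +1.
(a,b)_2: α=-8, β=6; u≡7, v≡5 (mod 8); ε(u)ε(v)=1·0, αω(v)=-8·1, βω(u)=6·0; sum ≡ 0  ⇒  +1.
(a,b)_∞: sgn(247)=+, sgn(-715)=−, so +1.
(a,b)_3: α=2, u≡1; β=-2, v≡2 (mod 3); (1|3)=+1, (2|3)=-1; sign (−1)^0·+1^-2·-1^2 = +1.
(a,b)_5: α=2, u≡3; β=1, v≡3 (mod 5); (3|5)=-1, (3|5)=-1; sign (−1)^0·-1^1·-1^2 = -1.
(a,b)_11: α=0, u≡4; β=1, v≡4 (mod 11); (4|11)=+1, (4|11)=+1; sign (−1)^0·+1^1·+1^0 = +1.
(247, -715 / ℚ) ramifies at {5, 13}: a division algebra.

[5, 13]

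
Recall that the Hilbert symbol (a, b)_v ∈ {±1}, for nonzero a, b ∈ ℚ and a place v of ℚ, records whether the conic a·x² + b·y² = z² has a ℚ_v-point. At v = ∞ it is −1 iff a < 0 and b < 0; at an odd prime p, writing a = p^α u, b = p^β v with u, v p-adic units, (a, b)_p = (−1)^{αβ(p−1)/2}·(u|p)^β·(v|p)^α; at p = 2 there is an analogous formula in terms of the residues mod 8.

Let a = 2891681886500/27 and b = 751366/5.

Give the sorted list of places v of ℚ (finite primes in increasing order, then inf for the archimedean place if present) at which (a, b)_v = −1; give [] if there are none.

(a, b) ≡ (63367755, 76670) mod (ℚ^×)²; places V = {2, 3, 5, 7, 11, 17, 19, 29, 37, 41, ∞}.
(a,b)_37: α=2, u≡9; β=0, v≡31 (mod 37); (9|37)=+1, (31|37)=-1; sign (−1)^0·+1^0·-1^2 = +1.
(a,b)_41: α=1, u≡22; β=1, v≡8 (mod 41); (22|41)=-1, (8|41)=+1; sign (−1)^0·-1^1·+1^1 = -1.
(a,b)_29: α=1, u≡19; β=0, v≡1 (mod 29); (19|29)=-1, (1|29)=+1; sign (−1)^0·-1^0·+1^1 = +1.
(a,b)_∞: sgn(63367755)=+, sgn(76670)=+, so +1.
(a,b)_17: α=1, u≡11; β=1, v≡3 (mod 17); (11|17)=-1, (3|17)=-1; sign (−1)^0·-1^1·-1^1 = +1.
(a,b)_19: α=1, u≡18; β=0, v≡6 (mod 19); (18|19)=-1, (6|19)=+1; sign (−1)^0·-1^0·+1^1 = +1.
(a,b)_3: α=-3, u≡2; β=0, v≡2 (mod 3); (2|3)=-1, (2|3)=-1; sign (−1)^0·-1^0·-1^-3 = -1.
(a,b)_5: α=3, u≡1; β=-1, v≡1 (mod 5); (1|5)=+1, (1|5)=+1; sign (−1)^0·+1^-1·+1^3 = +1.
(a,b)_11: α=1, u≡9; β=1, v≡8 (mod 11); (9|11)=+1, (8|11)=-1; sign (−1)^1·+1^1·-1^1 = +1.
(a,b)_7: α=0, u≡6; β=2, v≡5 (mod 7); (6|7)=-1, (5|7)=-1; sign (−1)^0·-1^2·-1^0 = +1.
(a,b)_2: α=2, β=1; u≡3, v≡7 (mod 8); ε(u)ε(v)=1·1, αω(v)=2·0, βω(u)=1·1; sum ≡ 0  ⇒  +1.
(63367755, 76670 / ℚ) ramifies at {3, 41}: a division algebra.

[3, 41]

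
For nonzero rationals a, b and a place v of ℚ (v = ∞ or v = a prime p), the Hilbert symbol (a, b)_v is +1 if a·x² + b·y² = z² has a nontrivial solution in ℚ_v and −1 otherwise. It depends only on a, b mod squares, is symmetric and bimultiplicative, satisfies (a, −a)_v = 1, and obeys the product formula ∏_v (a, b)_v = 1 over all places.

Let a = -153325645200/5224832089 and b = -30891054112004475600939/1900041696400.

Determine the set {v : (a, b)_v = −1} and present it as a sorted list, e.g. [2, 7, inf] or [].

(a, b) ≡ (-96577, -289731) mod (ℚ^×)²; places V = {2, 3, 5, 7, 13, 17, 19, 23, 41, 43, ∞}.
(a,b)_41: α=-4, u≡11; β=-6, v≡37 (mod 41); (11|41)=-1, (37|41)=+1; sign (−1)^0·-1^-6·+1^-4 = +1.
(a,b)_43: α=-2, u≡24; β=0, v≡34 (mod 43); (24|43)=+1, (34|43)=-1; sign (−1)^0·+1^0·-1^-2 = +1.
(a,b)_13: α=1, u≡8; β=3, v≡5 (mod 13); (8|13)=-1, (5|13)=-1; sign (−1)^0·-1^3·-1^1 = +1.
(a,b)_3: α=4, u≡2; β=3, v≡2 (mod 3); (2|3)=-1, (2|3)=-1; sign (−1)^0·-1^3·-1^4 = -1.
(a,b)_∞: sgn(-96577)=−, sgn(-289731)=−, so -1.
(a,b)_2: α=4, β=-4; u≡7, v≡5 (mod 8); ε(u)ε(v)=1·0, αω(v)=4·1, βω(u)=-4·0; sum ≡ 0  ⇒  +1.
(a,b)_5: α=2, u≡3; β=-2, v≡1 (mod 5); (3|5)=-1, (1|5)=+1; sign (−1)^0·-1^-2·+1^2 = +1.
(a,b)_19: α=1, u≡7; β=3, v≡3 (mod 19); (7|19)=+1, (3|19)=-1; sign (−1)^1·+1^3·-1^1 = +1.
(a,b)_23: α=1, u≡21; β=5, v≡17 (mod 23); (21|23)=-1, (17|23)=-1; sign (−1)^1·-1^5·-1^1 = -1.
(a,b)_17: α=1, u≡5; β=3, v≡13 (mod 17); (5|17)=-1, (13|17)=+1; sign (−1)^0·-1^3·+1^1 = -1.
(a,b)_7: α=2, u≡1; β=4, v≡3 (mod 7); (1|7)=+1, (3|7)=-1; sign (−1)^0·+1^4·-1^2 = +1.
|Ram(-96577, -289731)| = 4, even; anisotropic at {3, 17, 23, ∞}.

[3, 17, 23, inf]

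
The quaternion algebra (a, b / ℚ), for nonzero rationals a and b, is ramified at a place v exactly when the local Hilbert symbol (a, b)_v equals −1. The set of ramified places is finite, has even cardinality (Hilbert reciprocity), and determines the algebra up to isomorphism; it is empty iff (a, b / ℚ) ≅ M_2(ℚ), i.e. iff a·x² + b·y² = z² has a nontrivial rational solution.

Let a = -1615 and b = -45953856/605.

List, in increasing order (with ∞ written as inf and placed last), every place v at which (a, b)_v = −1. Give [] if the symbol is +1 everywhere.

(a, b) ≡ (-1615, -1105) mod (ℚ^×)²; places V = {2, 3, 5, 11, 13, 17, 19, ∞}.
(a,b)_11: α=0, u≡2; β=-2, v≡6 (mod 11); (2|11)=-1, (6|11)=-1; sign (−1)^0·-1^-2·-1^0 = +1.
(a,b)_19: α=1, u≡10; β=2, v≡5 (mod 19); (10|19)=-1, (5|19)=+1; sign (−1)^0·-1^2·+1^1 = +1.
(a,b)_5: α=1, u≡2; β=-1, v≡4 (mod 5); (2|5)=-1, (4|5)=+1; sign (−1)^0·-1^-1·+1^1 = -1.
(a,b)_∞: sgn(-1615)=−, sgn(-1105)=−, so -1.
(a,b)_3: α=0, u≡2; β=2, v≡2 (mod 3); (2|3)=-1, (2|3)=-1; sign (−1)^0·-1^2·-1^0 = +1.
(a,b)_17: α=1, u≡7; β=1, v≡7 (mod 17); (7|17)=-1, (7|17)=-1; sign (−1)^0·-1^1·-1^1 = +1.
(a,b)_2: α=0, β=6; u≡1, v≡7 (mod 8); ε(u)ε(v)=0·1, αω(v)=0·0, βω(u)=6·0; sum ≡ 0  ⇒  +1.
(a,b)_13: α=0, u≡10; β=1, v≡5 (mod 13); (10|13)=+1, (5|13)=-1; sign (−1)^0·+1^1·-1^0 = +1.
|Ram(-1615, -1105)| = 2, even; anisotropic at {5, ∞}.

[5, inf]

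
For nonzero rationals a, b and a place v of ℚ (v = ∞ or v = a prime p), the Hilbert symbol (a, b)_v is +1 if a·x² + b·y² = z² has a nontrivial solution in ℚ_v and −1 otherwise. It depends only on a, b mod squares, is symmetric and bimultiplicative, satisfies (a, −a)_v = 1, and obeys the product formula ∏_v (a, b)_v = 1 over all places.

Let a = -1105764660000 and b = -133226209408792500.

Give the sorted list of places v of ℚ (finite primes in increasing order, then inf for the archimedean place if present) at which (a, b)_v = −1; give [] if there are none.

(a, b) ≡ (-34034, -2717) mod (ℚ^×)²; places V = {2, 3, 5, 7, 11, 13, 17, 19, ∞}.
(a,b)_11: α=1, u≡10; β=1, v≡8 (mod 11); (10|11)=-1, (8|11)=-1; sign (−1)^1·-1^1·-1^1 = -1.
(a,b)_3: α=2, u≡1; β=8, v≡1 (mod 3); (1|3)=+1, (1|3)=+1; sign (−1)^0·+1^8·+1^2 = +1.
(a,b)_13: α=1, u≡2; β=3, v≡1 (mod 13); (2|13)=-1, (1|13)=+1; sign (−1)^0·-1^3·+1^1 = -1.
(a,b)_2: α=5, β=2; u≡7, v≡3 (mod 8); ε(u)ε(v)=1·1, αω(v)=5·1, βω(u)=2·0; sum ≡ 0  ⇒  +1.
(a,b)_7: α=1, u≡5; β=2, v≡6 (mod 7); (5|7)=-1, (6|7)=-1; sign (−1)^0·-1^2·-1^1 = -1.
(a,b)_∞: sgn(-34034)=−, sgn(-2717)=−, so -1.
(a,b)_17: α=1, u≡15; β=0, v≡10 (mod 17); (15|17)=+1, (10|17)=-1; sign (−1)^0·+1^0·-1^1 = -1.
(a,b)_19: α=2, u≡15; β=3, v≡4 (mod 19); (15|19)=-1, (4|19)=+1; sign (−1)^0·-1^3·+1^2 = -1.
(a,b)_5: α=4, u≡4; β=4, v≡2 (mod 5); (4|5)=+1, (2|5)=-1; sign (−1)^0·+1^4·-1^4 = +1.
(-34034, -2717 / ℚ) ramifies at {7, 11, 13, 17, 19, ∞}: a division algebra.

[7, 11, 13, 17, 19, inf]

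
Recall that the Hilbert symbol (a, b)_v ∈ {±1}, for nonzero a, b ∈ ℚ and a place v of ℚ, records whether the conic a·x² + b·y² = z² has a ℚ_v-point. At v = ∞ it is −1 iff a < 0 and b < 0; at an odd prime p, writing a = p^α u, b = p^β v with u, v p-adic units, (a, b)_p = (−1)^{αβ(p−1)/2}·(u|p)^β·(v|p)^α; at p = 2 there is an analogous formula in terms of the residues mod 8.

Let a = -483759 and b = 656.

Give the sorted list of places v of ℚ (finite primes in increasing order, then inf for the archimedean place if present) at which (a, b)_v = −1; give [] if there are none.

Mod squares: a ≡ -53751, b ≡ 41. Check v ∈ {∞, 2, 3, 19, 23, 41}.
v=19: a=19^1·(≡18), b=19^0·(≡10) mod 19; (18|19)=-1, (10|19)=-1; (−1)^{1·0·9}·(-1)^0·(-1)^1 = -1.
v=41: a=41^1·(≡9), b=41^1·(≡16) mod 41; (9|41)=+1, (16|41)=+1; (−1)^{1·1·20}·(+1)^1·(+1)^1 = +1.
v=2: v_2(a)=0, v_2(b)=4; units ≡ 1, 1 (mod 8); ε·ε+αω+βω = 0·0+0·0+4·0 ≡ 0  ⇒  (a,b)_2 = +1.
v=∞: -53751 < 0 and 41 > 0  ⇒  (a,b)_∞ = +1.
v=23: a=23^1·(≡12), b=23^0·(≡12) mod 23; (12|23)=+1, (12|23)=+1; (−1)^{1·0·11}·(+1)^0·(+1)^1 = +1.
v=3: a=3^3·(≡2), b=3^0·(≡2) mod 3; (2|3)=-1, (2|3)=-1; (−1)^{3·0·1}·(-1)^0·(-1)^3 = -1.
|Ram(-53751, 41)| = 2, even; anisotropic at {3, 19}.

[3, 19]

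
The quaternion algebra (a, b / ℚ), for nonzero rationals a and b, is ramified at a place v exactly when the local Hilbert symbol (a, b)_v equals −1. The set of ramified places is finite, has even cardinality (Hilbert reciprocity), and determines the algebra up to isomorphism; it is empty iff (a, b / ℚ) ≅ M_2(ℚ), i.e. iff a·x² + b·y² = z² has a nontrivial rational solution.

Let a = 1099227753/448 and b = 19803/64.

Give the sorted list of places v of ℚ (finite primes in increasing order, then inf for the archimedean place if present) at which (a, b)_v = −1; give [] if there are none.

(a, b) ≡ (6279, 19803) mod (ℚ^×)²; places V = {2, 3, 7, 13, 23, 41, ∞}.
(a,b)_23: α=1, u≡11; β=1, v≡21 (mod 23); (11|23)=-1, (21|23)=-1; sign (−1)^1·-1^1·-1^1 = -1.
(a,b)_41: α=2, u≡26; β=1, v≡21 (mod 41); (26|41)=-1, (21|41)=+1; sign (−1)^0·-1^1·+1^2 = -1.
(a,b)_13: α=1, u≡7; β=0, v≡9 (mod 13); (7|13)=-1, (9|13)=+1; sign (−1)^0·-1^0·+1^1 = +1.
(a,b)_∞: sgn(6279)=+, sgn(19803)=+, so +1.
(a,b)_7: α=-1, u≡1; β=1, v≡1 (mod 7); (1|7)=+1, (1|7)=+1; sign (−1)^1·+1^1·+1^-1 = -1.
(a,b)_3: α=7, u≡2; β=1, v≡1 (mod 3); (2|3)=-1, (1|3)=+1; sign (−1)^1·-1^1·+1^7 = +1.
(a,b)_2: α=-6, β=-6; u≡7, v≡3 (mod 8); ε(u)ε(v)=1·1, αω(v)=-6·1, βω(u)=-6·0; sum ≡ 1  ⇒  -1.
Ram(6279, 19803) = {2, 7, 23, 41}; no ℚ_2-point on the conic.

[2, 7, 23, 41]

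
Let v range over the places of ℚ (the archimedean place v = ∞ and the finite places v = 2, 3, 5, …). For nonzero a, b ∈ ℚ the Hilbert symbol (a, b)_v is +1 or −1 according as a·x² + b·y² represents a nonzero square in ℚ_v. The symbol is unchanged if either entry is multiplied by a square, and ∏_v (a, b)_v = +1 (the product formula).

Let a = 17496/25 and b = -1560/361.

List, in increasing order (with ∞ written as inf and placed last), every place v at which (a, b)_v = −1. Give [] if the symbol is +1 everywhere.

[3, 13]

Mod squares: a ≡ 6, b ≡ -390. Check v ∈ {∞, 2, 3, 5, 13, 19}.
v=∞: 6 > 0 and -390 < 0  ⇒  (a,b)_∞ = +1.
v=2: v_2(a)=3, v_2(b)=3; units ≡ 3, 5 (mod 8); ε·ε+αω+βω = 1·0+3·1+3·1 ≡ 0  ⇒  (a,b)_2 = +1.
v=5: a=5^-2·(≡1), b=5^1·(≡3) mod 5; (1|5)=+1, (3|5)=-1; (−1)^{-2·1·2}·(+1)^1·(-1)^-2 = +1.
v=3: a=3^7·(≡2), b=3^1·(≡2) mod 3; (2|3)=-1, (2|3)=-1; (−1)^{7·1·1}·(-1)^1·(-1)^7 = -1.
v=19: a=19^0·(≡9), b=19^-2·(≡17) mod 19; (9|19)=+1, (17|19)=+1; (−1)^{0·-2·9}·(+1)^-2·(+1)^0 = +1.
v=13: a=13^0·(≡2), b=13^1·(≡1) mod 13; (2|13)=-1, (1|13)=+1; (−1)^{0·1·6}·(-1)^1·(+1)^0 = -1.
(6, -390 / ℚ) ramifies at {3, 13}: a division algebra.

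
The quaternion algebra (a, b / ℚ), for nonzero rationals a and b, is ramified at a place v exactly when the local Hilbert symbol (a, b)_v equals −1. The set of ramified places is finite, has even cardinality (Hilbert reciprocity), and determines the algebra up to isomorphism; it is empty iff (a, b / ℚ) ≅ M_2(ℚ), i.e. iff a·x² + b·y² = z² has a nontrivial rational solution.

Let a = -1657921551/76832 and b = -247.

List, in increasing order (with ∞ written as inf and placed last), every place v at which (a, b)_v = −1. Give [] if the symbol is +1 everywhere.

[3, 11, 19, inf]

(a, b) ≡ (-16302, -247) mod (ℚ^×)²; places V = {2, 3, 7, 11, 13, 19, 41, ∞}.
(a,b)_7: α=-4, u≡2; β=0, v≡5 (mod 7); (2|7)=+1, (5|7)=-1; sign (−1)^0·+1^0·-1^-4 = +1.
(a,b)_2: α=-5, β=0; u≡1, v≡1 (mod 8); ε(u)ε(v)=0·0, αω(v)=-5·0, βω(u)=0·0; sum ≡ 0  ⇒  +1.
(a,b)_11: α=3, u≡1; β=0, v≡6 (mod 11); (1|11)=+1, (6|11)=-1; sign (−1)^0·+1^0·-1^3 = -1.
(a,b)_41: α=2, u≡8; β=0, v≡40 (mod 41); (8|41)=+1, (40|41)=+1; sign (−1)^0·+1^0·+1^2 = +1.
(a,b)_3: α=1, u≡2; β=0, v≡2 (mod 3); (2|3)=-1, (2|3)=-1; sign (−1)^0·-1^0·-1^1 = -1.
(a,b)_19: α=1, u≡7; β=1, v≡6 (mod 19); (7|19)=+1, (6|19)=+1; sign (−1)^1·+1^1·+1^1 = -1.
(a,b)_13: α=1, u≡2; β=1, v≡7 (mod 13); (2|13)=-1, (7|13)=-1; sign (−1)^0·-1^1·-1^1 = +1.
(a,b)_∞: sgn(-16302)=−, sgn(-247)=−, so -1.
|Ram(-16302, -247)| = 4, even; anisotropic at {3, 11, 19, ∞}.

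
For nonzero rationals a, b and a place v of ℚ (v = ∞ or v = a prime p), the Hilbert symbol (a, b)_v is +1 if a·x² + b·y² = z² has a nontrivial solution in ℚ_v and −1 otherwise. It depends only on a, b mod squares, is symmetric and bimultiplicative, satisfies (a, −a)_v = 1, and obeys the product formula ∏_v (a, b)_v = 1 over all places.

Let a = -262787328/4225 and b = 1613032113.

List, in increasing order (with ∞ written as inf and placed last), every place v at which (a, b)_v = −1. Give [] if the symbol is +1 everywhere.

(a, b) ≡ (-12673, 5313) mod (ℚ^×)²; places V = {2, 3, 5, 7, 11, 13, 19, 23, 29, ∞}.
(a,b)_∞: sgn(-12673)=−, sgn(5313)=+, so +1.
(a,b)_19: α=1, u≡17; β=2, v≡3 (mod 19); (17|19)=+1, (3|19)=-1; sign (−1)^0·+1^2·-1^1 = -1.
(a,b)_2: α=8, β=0; u≡7, v≡1 (mod 8); ε(u)ε(v)=1·0, αω(v)=8·0, βω(u)=0·0; sum ≡ 0  ⇒  +1.
(a,b)_7: α=0, u≡2; β=1, v≡5 (mod 7); (2|7)=+1, (5|7)=-1; sign (−1)^0·+1^1·-1^0 = +1.
(a,b)_3: α=4, u≡2; β=1, v≡1 (mod 3); (2|3)=-1, (1|3)=+1; sign (−1)^0·-1^1·+1^4 = -1.
(a,b)_13: α=-2, u≡11; β=0, v≡4 (mod 13); (11|13)=-1, (4|13)=+1; sign (−1)^0·-1^0·+1^-2 = +1.
(a,b)_5: α=-2, u≡3; β=0, v≡3 (mod 5); (3|5)=-1, (3|5)=-1; sign (−1)^0·-1^0·-1^-2 = +1.
(a,b)_29: α=1, u≡26; β=2, v≡20 (mod 29); (26|29)=-1, (20|29)=+1; sign (−1)^0·-1^2·+1^1 = +1.
(a,b)_23: α=1, u≡8; β=1, v≡1 (mod 23); (8|23)=+1, (1|23)=+1; sign (−1)^1·+1^1·+1^1 = -1.
(a,b)_11: α=0, u≡10; β=1, v≡10 (mod 11); (10|11)=-1, (10|11)=-1; sign (−1)^0·-1^1·-1^0 = -1.
Ram(-12673, 5313) = {3, 11, 19, 23}; no ℚ_3-point on the conic.

[3, 11, 19, 23]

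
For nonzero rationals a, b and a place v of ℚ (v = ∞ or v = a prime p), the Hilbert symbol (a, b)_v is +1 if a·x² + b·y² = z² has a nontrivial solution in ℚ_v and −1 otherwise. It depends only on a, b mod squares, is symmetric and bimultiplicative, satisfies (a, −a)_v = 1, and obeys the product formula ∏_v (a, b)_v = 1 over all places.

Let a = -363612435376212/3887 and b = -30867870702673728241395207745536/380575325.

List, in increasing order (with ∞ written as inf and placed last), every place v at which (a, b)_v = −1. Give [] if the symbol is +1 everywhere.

[11, 17, 23, 37, 41, inf]

(a, b) ≡ (-477411, -254460063) mod (ℚ^×)²; places V = {2, 3, 5, 11, 13, 17, 19, 23, 37, 41, 43, ∞}.
(a,b)_∞: sgn(-477411)=−, sgn(-254460063)=−, so -1.
(a,b)_3: α=9, u≡1; β=15, v≡2 (mod 3); (1|3)=+1, (2|3)=-1; sign (−1)^1·+1^15·-1^9 = +1.
(a,b)_5: α=0, u≡4; β=-2, v≡3 (mod 5); (4|5)=+1, (3|5)=-1; sign (−1)^0·+1^-2·-1^0 = +1.
(a,b)_17: α=1, u≡2; β=3, v≡10 (mod 17); (2|17)=+1, (10|17)=-1; sign (−1)^0·+1^3·-1^1 = -1.
(a,b)_13: α=-2, u≡3; β=-5, v≡2 (mod 13); (3|13)=+1, (2|13)=-1; sign (−1)^0·+1^-5·-1^-2 = +1.
(a,b)_23: α=-1, u≡9; β=3, v≡9 (mod 23); (9|23)=+1, (9|23)=+1; sign (−1)^1·+1^3·+1^-1 = -1.
(a,b)_19: α=2, u≡10; β=4, v≡15 (mod 19); (10|19)=-1, (15|19)=-1; sign (−1)^0·-1^4·-1^2 = +1.
(a,b)_11: α=1, u≡5; β=3, v≡9 (mod 11); (5|11)=+1, (9|11)=+1; sign (−1)^1·+1^3·+1^1 = -1.
(a,b)_41: α=0, u≡29; β=-1, v≡2 (mod 41); (29|41)=-1, (2|41)=+1; sign (−1)^0·-1^-1·+1^0 = -1.
(a,b)_37: α=1, u≡36; β=3, v≡2 (mod 37); (36|37)=+1, (2|37)=-1; sign (−1)^0·+1^3·-1^1 = -1.
(a,b)_43: α=2, u≡39; β=0, v≡33 (mod 43); (39|43)=-1, (33|43)=-1; sign (−1)^0·-1^0·-1^2 = +1.
(a,b)_2: α=2, β=12; u≡5, v≡1 (mod 8); ε(u)ε(v)=0·0, αω(v)=2·0, βω(u)=12·1; sum ≡ 0  ⇒  +1.
|Ram(-477411, -254460063)| = 6, even; anisotropic at {11, 17, 23, 37, 41, ∞}.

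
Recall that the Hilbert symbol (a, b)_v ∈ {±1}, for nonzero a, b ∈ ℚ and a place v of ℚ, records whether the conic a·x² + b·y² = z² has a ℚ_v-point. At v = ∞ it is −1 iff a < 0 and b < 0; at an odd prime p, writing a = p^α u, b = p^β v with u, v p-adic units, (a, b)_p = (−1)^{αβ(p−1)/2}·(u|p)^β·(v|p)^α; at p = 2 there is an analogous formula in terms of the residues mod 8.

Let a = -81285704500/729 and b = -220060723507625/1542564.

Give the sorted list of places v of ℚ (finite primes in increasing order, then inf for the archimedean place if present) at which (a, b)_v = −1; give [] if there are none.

[2, 7, 11, 13, 17, inf]

(a, b) ≡ (-5005, -6545) mod (ℚ^×)²; places V = {2, 3, 5, 7, 11, 13, 17, 23, 31, ∞}.
(a,b)_31: α=2, u≡15; β=2, v≡26 (mod 31); (15|31)=-1, (26|31)=-1; sign (−1)^0·-1^2·-1^2 = +1.
(a,b)_11: α=1, u≡8; β=1, v≡8 (mod 11); (8|11)=-1, (8|11)=-1; sign (−1)^1·-1^1·-1^1 = -1.
(a,b)_∞: sgn(-5005)=−, sgn(-6545)=−, so -1.
(a,b)_13: α=3, u≡7; β=4, v≡7 (mod 13); (7|13)=-1, (7|13)=-1; sign (−1)^0·-1^4·-1^3 = -1.
(a,b)_17: α=0, u≡12; β=1, v≡3 (mod 17); (12|17)=-1, (3|17)=-1; sign (−1)^0·-1^1·-1^0 = -1.
(a,b)_23: α=0, u≡4; β=-2, v≡22 (mod 23); (4|23)=+1, (22|23)=-1; sign (−1)^0·+1^-2·-1^0 = +1.
(a,b)_5: α=3, u≡1; β=3, v≡1 (mod 5); (1|5)=+1, (1|5)=+1; sign (−1)^0·+1^3·+1^3 = +1.
(a,b)_7: α=1, u≡3; β=3, v≡5 (mod 7); (3|7)=-1, (5|7)=-1; sign (−1)^1·-1^3·-1^1 = -1.
(a,b)_2: α=2, β=-2; u≡3, v≡7 (mod 8); ε(u)ε(v)=1·1, αω(v)=2·0, βω(u)=-2·1; sum ≡ 1  ⇒  -1.
(a,b)_3: α=-6, u≡2; β=-6, v≡1 (mod 3); (2|3)=-1, (1|3)=+1; sign (−1)^0·-1^-6·+1^-6 = +1.
|Ram(-5005, -6545)| = 6, even; anisotropic at {2, 7, 11, 13, 17, ∞}.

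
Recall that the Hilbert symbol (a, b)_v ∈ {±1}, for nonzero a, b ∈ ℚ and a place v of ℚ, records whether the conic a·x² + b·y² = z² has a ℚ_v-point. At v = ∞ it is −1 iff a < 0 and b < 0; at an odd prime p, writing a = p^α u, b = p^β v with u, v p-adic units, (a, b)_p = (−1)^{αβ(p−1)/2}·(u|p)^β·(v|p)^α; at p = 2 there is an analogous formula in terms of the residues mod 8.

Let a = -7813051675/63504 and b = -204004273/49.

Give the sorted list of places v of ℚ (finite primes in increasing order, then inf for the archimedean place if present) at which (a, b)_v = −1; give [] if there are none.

(a, b) ≡ (-15283, -149017) mod (ℚ^×)²; places V = {2, 3, 5, 7, 11, 13, 17, 19, 23, 29, 31, 37, ∞}.
(a,b)_29: α=1, u≡6; β=0, v≡10 (mod 29); (6|29)=+1, (10|29)=-1; sign (−1)^0·+1^0·-1^1 = -1.
(a,b)_7: α=-2, u≡5; β=-2, v≡3 (mod 7); (5|7)=-1, (3|7)=-1; sign (−1)^0·-1^-2·-1^-2 = +1.
(a,b)_5: α=2, u≡2; β=0, v≡3 (mod 5); (2|5)=-1, (3|5)=-1; sign (−1)^0·-1^0·-1^2 = +1.
(a,b)_19: α=0, u≡3; β=1, v≡9 (mod 19); (3|19)=-1, (9|19)=+1; sign (−1)^0·-1^1·+1^0 = -1.
(a,b)_3: α=-4, u≡2; β=0, v≡2 (mod 3); (2|3)=-1, (2|3)=-1; sign (−1)^0·-1^0·-1^-4 = +1.
(a,b)_13: α=2, u≡7; β=0, v≡6 (mod 13); (7|13)=-1, (6|13)=-1; sign (−1)^0·-1^0·-1^2 = +1.
(a,b)_2: α=-4, β=0; u≡5, v≡7 (mod 8); ε(u)ε(v)=0·1, αω(v)=-4·0, βω(u)=0·1; sum ≡ 0  ⇒  +1.
(a,b)_∞: sgn(-15283)=−, sgn(-149017)=−, so -1.
(a,b)_31: α=1, u≡24; β=1, v≡27 (mod 31); (24|31)=-1, (27|31)=-1; sign (−1)^1·-1^1·-1^1 = -1.
(a,b)_11: α=2, u≡7; β=1, v≡5 (mod 11); (7|11)=-1, (5|11)=+1; sign (−1)^0·-1^1·+1^2 = -1.
(a,b)_23: α=0, u≡2; β=1, v≡5 (mod 23); (2|23)=+1, (5|23)=-1; sign (−1)^0·+1^1·-1^0 = +1.
(a,b)_17: α=1, u≡4; β=0, v≡3 (mod 17); (4|17)=+1, (3|17)=-1; sign (−1)^0·+1^0·-1^1 = -1.
(a,b)_37: α=0, u≡13; β=2, v≡17 (mod 37); (13|37)=-1, (17|37)=-1; sign (−1)^0·-1^2·-1^0 = +1.
(-15283, -149017 / ℚ) ramifies at {11, 17, 19, 29, 31, ∞}: a division algebra.

[11, 17, 19, 29, 31, inf]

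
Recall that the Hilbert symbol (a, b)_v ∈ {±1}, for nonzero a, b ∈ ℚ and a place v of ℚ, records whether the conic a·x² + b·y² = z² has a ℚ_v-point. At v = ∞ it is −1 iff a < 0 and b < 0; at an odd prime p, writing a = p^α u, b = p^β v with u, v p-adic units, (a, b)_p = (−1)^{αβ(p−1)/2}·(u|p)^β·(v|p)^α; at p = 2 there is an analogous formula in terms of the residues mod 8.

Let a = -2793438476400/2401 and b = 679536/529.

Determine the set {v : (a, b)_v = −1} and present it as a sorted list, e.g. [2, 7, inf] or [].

[13, 47]

(a, b) ≡ (-42159, 39) mod (ℚ^×)²; places V = {2, 3, 5, 7, 11, 13, 23, 37, 47, ∞}.
(a,b)_23: α=1, u≡21; β=-2, v≡1 (mod 23); (21|23)=-1, (1|23)=+1; sign (−1)^0·-1^-2·+1^1 = +1.
(a,b)_2: α=4, β=4; u≡1, v≡7 (mod 8); ε(u)ε(v)=0·1, αω(v)=4·0, βω(u)=4·0; sum ≡ 0  ⇒  +1.
(a,b)_11: α=2, u≡1; β=2, v≡6 (mod 11); (1|11)=+1, (6|11)=-1; sign (−1)^0·+1^2·-1^2 = +1.
(a,b)_7: α=-4, u≡2; β=0, v≡1 (mod 7); (2|7)=+1, (1|7)=+1; sign (−1)^0·+1^0·+1^-4 = +1.
(a,b)_13: α=1, u≡6; β=1, v≡10 (mod 13); (6|13)=-1, (10|13)=+1; sign (−1)^0·-1^1·+1^1 = -1.
(a,b)_37: α=2, u≡16; β=0, v≡23 (mod 37); (16|37)=+1, (23|37)=-1; sign (−1)^0·+1^0·-1^2 = +1.
(a,b)_3: α=1, u≡2; β=3, v≡1 (mod 3); (2|3)=-1, (1|3)=+1; sign (−1)^1·-1^3·+1^1 = +1.
(a,b)_∞: sgn(-42159)=−, sgn(39)=+, so +1.
(a,b)_47: α=1, u≡13; β=0, v≡40 (mod 47); (13|47)=-1, (40|47)=-1; sign (−1)^0·-1^0·-1^1 = -1.
(a,b)_5: α=2, u≡4; β=0, v≡4 (mod 5); (4|5)=+1, (4|5)=+1; sign (−1)^0·+1^0·+1^2 = +1.
Ram(-42159, 39) = {13, 47}; no ℚ_13-point on the conic.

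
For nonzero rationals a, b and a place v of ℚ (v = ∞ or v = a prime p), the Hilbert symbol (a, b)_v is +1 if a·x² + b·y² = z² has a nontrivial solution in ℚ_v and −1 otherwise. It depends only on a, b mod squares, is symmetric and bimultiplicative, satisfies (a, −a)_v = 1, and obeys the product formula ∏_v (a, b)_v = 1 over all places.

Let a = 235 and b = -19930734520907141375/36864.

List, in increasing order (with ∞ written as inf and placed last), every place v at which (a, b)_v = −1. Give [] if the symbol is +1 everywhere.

[5, 17, 23, 37, 41, 47]

(a, b) ≡ (235, -4321075895) mod (ℚ^×)²; places V = {2, 3, 5, 17, 23, 31, 37, 41, 47, ∞}.
(a,b)_31: α=0, u≡18; β=1, v≡2 (mod 31); (18|31)=+1, (2|31)=+1; sign (−1)^0·+1^1·+1^0 = +1.
(a,b)_23: α=0, u≡5; β=1, v≡9 (mod 23); (5|23)=-1, (9|23)=+1; sign (−1)^0·-1^1·+1^0 = -1.
(a,b)_47: α=1, u≡5; β=3, v≡11 (mod 47); (5|47)=-1, (11|47)=-1; sign (−1)^1·-1^3·-1^1 = -1.
(a,b)_5: α=1, u≡2; β=3, v≡1 (mod 5); (2|5)=-1, (1|5)=+1; sign (−1)^0·-1^3·+1^1 = -1.
(a,b)_17: α=0, u≡14; β=5, v≡12 (mod 17); (14|17)=-1, (12|17)=-1; sign (−1)^0·-1^5·-1^0 = -1.
(a,b)_∞: sgn(235)=+, sgn(-4321075895)=−, so +1.
(a,b)_3: α=0, u≡1; β=-2, v≡1 (mod 3); (1|3)=+1, (1|3)=+1; sign (−1)^0·+1^-2·+1^0 = +1.
(a,b)_37: α=0, u≡13; β=1, v≡26 (mod 37); (13|37)=-1, (26|37)=+1; sign (−1)^0·-1^1·+1^0 = -1.
(a,b)_41: α=0, u≡30; β=1, v≡10 (mod 41); (30|41)=-1, (10|41)=+1; sign (−1)^0·-1^1·+1^0 = -1.
(a,b)_2: α=0, β=-12; u≡3, v≡1 (mod 8); ε(u)ε(v)=1·0, αω(v)=0·0, βω(u)=-12·1; sum ≡ 0  ⇒  +1.
(235, -4321075895 / ℚ) ramifies at {5, 17, 23, 37, 41, 47}: a division algebra.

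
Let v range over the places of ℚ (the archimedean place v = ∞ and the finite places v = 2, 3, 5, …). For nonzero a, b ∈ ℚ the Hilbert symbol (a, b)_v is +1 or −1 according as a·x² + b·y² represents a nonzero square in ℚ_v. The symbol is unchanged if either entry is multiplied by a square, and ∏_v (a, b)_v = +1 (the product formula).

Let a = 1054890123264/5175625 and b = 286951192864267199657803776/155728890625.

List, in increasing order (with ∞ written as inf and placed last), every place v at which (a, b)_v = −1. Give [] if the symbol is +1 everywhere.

[2, 23, 37, 43]

Mod squares: a ≡ 54094, b ≡ 18040349. Check v ∈ {∞, 2, 3, 5, 7, 11, 13, 17, 23, 29, 37, 41, 43}.
v=11: a=11^0·(≡8), b=11^-2·(≡2) mod 11; (8|11)=-1, (2|11)=-1; (−1)^{0·-2·5}·(-1)^-2·(-1)^0 = +1.
v=29: a=29^0·(≡24), b=29^1·(≡27) mod 29; (24|29)=+1, (27|29)=-1; (−1)^{0·1·14}·(+1)^1·(-1)^0 = +1.
v=41: a=41^0·(≡30), b=41^-2·(≡10) mod 41; (30|41)=-1, (10|41)=+1; (−1)^{0·-2·20}·(-1)^-2·(+1)^0 = +1.
v=7: a=7^-2·(≡6), b=7^-2·(≡6) mod 7; (6|7)=-1, (6|7)=-1; (−1)^{-2·-2·3}·(-1)^-2·(-1)^-2 = +1.
v=2: v_2(a)=13, v_2(b)=28; units ≡ 7, 5 (mod 8); ε·ε+αω+βω = 1·0+13·1+28·0 ≡ 1  ⇒  (a,b)_2 = -1.
v=37: a=37^1·(≡5), b=37^3·(≡16) mod 37; (5|37)=-1, (16|37)=+1; (−1)^{1·3·18}·(-1)^3·(+1)^1 = -1.
v=43: a=43^1·(≡6), b=43^3·(≡11) mod 43; (6|43)=+1, (11|43)=+1; (−1)^{1·3·21}·(+1)^3·(+1)^1 = -1.
v=17: a=17^1·(≡11), b=17^3·(≡14) mod 17; (11|17)=-1, (14|17)=-1; (−1)^{1·3·8}·(-1)^3·(-1)^1 = +1.
v=∞: 54094 > 0 and 18040349 > 0  ⇒  (a,b)_∞ = +1.
v=23: a=23^2·(≡14), b=23^1·(≡7) mod 23; (14|23)=-1, (7|23)=-1; (−1)^{2·1·11}·(-1)^1·(-1)^2 = -1.
v=3: a=3^2·(≡1), b=3^4·(≡2) mod 3; (1|3)=+1, (2|3)=-1; (−1)^{2·4·1}·(+1)^4·(-1)^2 = +1.
v=13: a=13^-2·(≡12), b=13^0·(≡7) mod 13; (12|13)=+1, (7|13)=-1; (−1)^{-2·0·6}·(+1)^0·(-1)^-2 = +1.
v=5: a=5^-4·(≡4), b=5^-6·(≡4) mod 5; (4|5)=+1, (4|5)=+1; (−1)^{-4·-6·2}·(+1)^-6·(+1)^-4 = +1.
|Ram(54094, 18040349)| = 4, even; anisotropic at {2, 23, 37, 43}.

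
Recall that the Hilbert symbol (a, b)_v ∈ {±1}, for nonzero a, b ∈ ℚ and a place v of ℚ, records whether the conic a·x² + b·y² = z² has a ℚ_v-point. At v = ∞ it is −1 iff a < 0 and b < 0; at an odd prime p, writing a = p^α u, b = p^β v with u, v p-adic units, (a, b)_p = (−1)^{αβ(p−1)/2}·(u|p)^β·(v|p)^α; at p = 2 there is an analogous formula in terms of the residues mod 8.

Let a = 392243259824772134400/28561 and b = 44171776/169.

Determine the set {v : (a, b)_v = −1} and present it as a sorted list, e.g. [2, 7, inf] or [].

[2, 43]

Mod squares: a ≡ 172086, b ≡ 1426. Check v ∈ {∞, 2, 3, 5, 11, 13, 23, 29, 31, 43}.
v=43: a=43^1·(≡19), b=43^0·(≡20) mod 43; (19|43)=-1, (20|43)=-1; (−1)^{1·0·21}·(-1)^0·(-1)^1 = -1.
v=23: a=23^3·(≡21), b=23^1·(≡13) mod 23; (21|23)=-1, (13|23)=+1; (−1)^{3·1·11}·(-1)^1·(+1)^3 = +1.
v=29: a=29^1·(≡19), b=29^0·(≡25) mod 29; (19|29)=-1, (25|29)=+1; (−1)^{1·0·14}·(-1)^0·(+1)^1 = +1.
v=5: a=5^2·(≡1), b=5^0·(≡4) mod 5; (1|5)=+1, (4|5)=+1; (−1)^{2·0·2}·(+1)^0·(+1)^2 = +1.
v=2: v_2(a)=9, v_2(b)=9; units ≡ 3, 1 (mod 8); ε·ε+αω+βω = 1·0+9·0+9·1 ≡ 1  ⇒  (a,b)_2 = -1.
v=13: a=13^-4·(≡11), b=13^-2·(≡12) mod 13; (11|13)=-1, (12|13)=+1; (−1)^{-4·-2·6}·(-1)^-2·(+1)^-4 = +1.
v=11: a=11^0·(≡10), b=11^2·(≡8) mod 11; (10|11)=-1, (8|11)=-1; (−1)^{0·2·5}·(-1)^2·(-1)^0 = +1.
v=3: a=3^7·(≡2), b=3^0·(≡1) mod 3; (2|3)=-1, (1|3)=+1; (−1)^{7·0·1}·(-1)^0·(+1)^7 = +1.
v=∞: 172086 > 0 and 1426 > 0  ⇒  (a,b)_∞ = +1.
v=31: a=31^4·(≡7), b=31^1·(≡23) mod 31; (7|31)=+1, (23|31)=-1; (−1)^{4·1·15}·(+1)^1·(-1)^4 = +1.
Ram(172086, 1426) = {2, 43}; no ℚ_2-point on the conic.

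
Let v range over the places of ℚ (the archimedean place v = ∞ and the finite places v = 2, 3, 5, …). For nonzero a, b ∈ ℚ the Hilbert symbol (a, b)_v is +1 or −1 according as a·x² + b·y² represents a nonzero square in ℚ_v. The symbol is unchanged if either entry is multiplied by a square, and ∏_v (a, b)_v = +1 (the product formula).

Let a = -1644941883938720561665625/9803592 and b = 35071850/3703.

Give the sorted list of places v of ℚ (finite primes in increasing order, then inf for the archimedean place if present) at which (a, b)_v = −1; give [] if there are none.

Mod squares: a ≡ -13152370, b ≡ 81158. Check v ∈ {∞, 2, 3, 5, 7, 11, 17, 19, 23, 29, 31, 41}.
v=29: a=29^3·(≡16), b=29^0·(≡6) mod 29; (16|29)=+1, (6|29)=+1; (−1)^{3·0·14}·(+1)^0·(+1)^3 = +1.
v=3: a=3^-6·(≡2), b=3^0·(≡2) mod 3; (2|3)=-1, (2|3)=-1; (−1)^{-6·0·1}·(-1)^0·(-1)^-6 = +1.
v=17: a=17^4·(≡3), b=17^1·(≡12) mod 17; (3|17)=-1, (12|17)=-1; (−1)^{4·1·8}·(-1)^1·(-1)^4 = -1.
v=7: a=7^3·(≡4), b=7^-1·(≡4) mod 7; (4|7)=+1, (4|7)=+1; (−1)^{3·-1·3}·(+1)^-1·(+1)^3 = -1.
v=∞: -13152370 < 0 and 81158 > 0  ⇒  (a,b)_∞ = +1.
v=23: a=23^0·(≡5), b=23^-2·(≡10) mod 23; (5|23)=-1, (10|23)=-1; (−1)^{0·-2·11}·(-1)^-2·(-1)^0 = +1.
v=41: a=41^-2·(≡21), b=41^0·(≡22) mod 41; (21|41)=+1, (22|41)=-1; (−1)^{-2·0·20}·(+1)^0·(-1)^-2 = +1.
v=5: a=5^5·(≡1), b=5^2·(≡3) mod 5; (1|5)=+1, (3|5)=-1; (−1)^{5·2·2}·(+1)^2·(-1)^5 = -1.
v=31: a=31^3·(≡13), b=31^1·(≡7) mod 31; (13|31)=-1, (7|31)=+1; (−1)^{3·1·15}·(-1)^1·(+1)^3 = +1.
v=19: a=19^1·(≡17), b=19^0·(≡11) mod 19; (17|19)=+1, (11|19)=+1; (−1)^{1·0·9}·(+1)^0·(+1)^1 = +1.
v=2: v_2(a)=-3, v_2(b)=1; units ≡ 7, 3 (mod 8); ε·ε+αω+βω = 1·1+-3·1+1·0 ≡ 0  ⇒  (a,b)_2 = +1.
v=11: a=11^3·(≡7), b=11^3·(≡7) mod 11; (7|11)=-1, (7|11)=-1; (−1)^{3·3·5}·(-1)^3·(-1)^3 = -1.
(-13152370, 81158 / ℚ) ramifies at {5, 7, 11, 17}: a division algebra.

[5, 7, 11, 17]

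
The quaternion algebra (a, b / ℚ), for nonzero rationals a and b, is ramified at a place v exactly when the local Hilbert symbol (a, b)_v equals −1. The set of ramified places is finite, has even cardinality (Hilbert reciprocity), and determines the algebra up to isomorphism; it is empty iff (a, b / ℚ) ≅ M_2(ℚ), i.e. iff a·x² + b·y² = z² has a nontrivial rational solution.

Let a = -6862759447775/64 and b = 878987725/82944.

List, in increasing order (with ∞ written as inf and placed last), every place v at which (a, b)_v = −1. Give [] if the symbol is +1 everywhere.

[7, 11, 31, 43]

Mod squares: a ≡ -88319, b ≡ 717541. Check v ∈ {∞, 2, 3, 5, 7, 11, 31, 37, 41, 43}.
v=∞: -88319 < 0 and 717541 > 0  ⇒  (a,b)_∞ = +1.
v=2: v_2(a)=-6, v_2(b)=-10; units ≡ 1, 5 (mod 8); ε·ε+αω+βω = 0·0+-6·1+-10·0 ≡ 0  ⇒  (a,b)_2 = +1.
v=5: a=5^2·(≡1), b=5^2·(≡1) mod 5; (1|5)=+1, (1|5)=+1; (−1)^{2·2·2}·(+1)^2·(+1)^2 = +1.
v=41: a=41^2·(≡5), b=41^1·(≡30) mod 41; (5|41)=+1, (30|41)=-1; (−1)^{2·1·20}·(+1)^1·(-1)^2 = +1.
v=3: a=3^0·(≡1), b=3^-4·(≡1) mod 3; (1|3)=+1, (1|3)=+1; (−1)^{0·-4·1}·(+1)^-4·(+1)^0 = +1.
v=7: a=7^1·(≡2), b=7^2·(≡3) mod 7; (2|7)=+1, (3|7)=-1; (−1)^{1·2·3}·(+1)^2·(-1)^1 = -1.
v=11: a=11^1·(≡3), b=11^1·(≡1) mod 11; (3|11)=+1, (1|11)=+1; (−1)^{1·1·5}·(+1)^1·(+1)^1 = -1.
v=31: a=31^1·(≡11), b=31^0·(≡11) mod 31; (11|31)=-1, (11|31)=-1; (−1)^{1·0·15}·(-1)^0·(-1)^1 = -1.
v=37: a=37^1·(≡17), b=37^1·(≡35) mod 37; (17|37)=-1, (35|37)=-1; (−1)^{1·1·18}·(-1)^1·(-1)^1 = +1.
v=43: a=43^2·(≡2), b=43^1·(≡22) mod 43; (2|43)=-1, (22|43)=-1; (−1)^{2·1·21}·(-1)^1·(-1)^2 = -1.
(-88319, 717541 / ℚ) ramifies at {7, 11, 31, 43}: a division algebra.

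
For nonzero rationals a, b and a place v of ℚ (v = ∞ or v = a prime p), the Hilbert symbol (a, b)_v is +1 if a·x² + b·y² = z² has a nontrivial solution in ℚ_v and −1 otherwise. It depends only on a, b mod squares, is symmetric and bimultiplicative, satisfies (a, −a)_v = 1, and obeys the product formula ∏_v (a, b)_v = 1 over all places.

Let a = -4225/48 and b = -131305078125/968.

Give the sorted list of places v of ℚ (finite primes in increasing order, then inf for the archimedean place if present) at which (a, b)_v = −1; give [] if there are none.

Mod squares: a ≡ -3, b ≡ -442. Check v ∈ {∞, 2, 3, 5, 11, 13, 17}.
v=3: a=3^-1·(≡2), b=3^2·(≡2) mod 3; (2|3)=-1, (2|3)=-1; (−1)^{-1·2·1}·(-1)^2·(-1)^-1 = -1.
v=17: a=17^0·(≡3), b=17^1·(≡15) mod 17; (3|17)=-1, (15|17)=+1; (−1)^{0·1·8}·(-1)^1·(+1)^0 = -1.
v=11: a=11^0·(≡8), b=11^-2·(≡4) mod 11; (8|11)=-1, (4|11)=+1; (−1)^{0·-2·5}·(-1)^-2·(+1)^0 = +1.
v=5: a=5^2·(≡2), b=5^8·(≡3) mod 5; (2|5)=-1, (3|5)=-1; (−1)^{2·8·2}·(-1)^8·(-1)^2 = +1.
v=13: a=13^2·(≡3), b=13^3·(≡7) mod 13; (3|13)=+1, (7|13)=-1; (−1)^{2·3·6}·(+1)^3·(-1)^2 = +1.
v=∞: -3 < 0 and -442 < 0  ⇒  (a,b)_∞ = -1.
v=2: v_2(a)=-4, v_2(b)=-3; units ≡ 5, 3 (mod 8); ε·ε+αω+βω = 0·1+-4·1+-3·1 ≡ 1  ⇒  (a,b)_2 = -1.
(-3, -442 / ℚ) ramifies at {2, 3, 17, ∞}: a division algebra.

[2, 3, 17, inf]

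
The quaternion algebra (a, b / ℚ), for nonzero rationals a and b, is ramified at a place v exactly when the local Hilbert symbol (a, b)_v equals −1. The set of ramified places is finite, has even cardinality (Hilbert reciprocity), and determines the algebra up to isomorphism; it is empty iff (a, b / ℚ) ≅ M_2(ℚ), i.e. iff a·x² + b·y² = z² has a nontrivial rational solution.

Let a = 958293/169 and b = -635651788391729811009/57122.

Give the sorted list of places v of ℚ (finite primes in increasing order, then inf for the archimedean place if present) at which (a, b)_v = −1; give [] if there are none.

[2, 29]

Mod squares: a ≡ 2173, b ≡ -102969778. Check v ∈ {∞, 2, 3, 7, 11, 13, 19, 29, 41, 43, 53}.
v=2: v_2(a)=0, v_2(b)=-1; units ≡ 5, 7 (mod 8); ε·ε+αω+βω = 0·1+0·0+-1·1 ≡ 1  ⇒  (a,b)_2 = -1.
v=11: a=11^0·(≡7), b=11^2·(≡9) mod 11; (7|11)=-1, (9|11)=+1; (−1)^{0·2·5}·(-1)^2·(+1)^0 = +1.
v=∞: 2173 > 0 and -102969778 < 0  ⇒  (a,b)_∞ = +1.
v=7: a=7^2·(≡6), b=7^4·(≡3) mod 7; (6|7)=-1, (3|7)=-1; (−1)^{2·4·3}·(-1)^4·(-1)^2 = +1.
v=19: a=19^0·(≡5), b=19^1·(≡13) mod 19; (5|19)=+1, (13|19)=-1; (−1)^{0·1·9}·(+1)^1·(-1)^0 = +1.
v=13: a=13^-2·(≡11), b=13^-4·(≡2) mod 13; (11|13)=-1, (2|13)=-1; (−1)^{-2·-4·6}·(-1)^-4·(-1)^-2 = +1.
v=29: a=29^0·(≡14), b=29^1·(≡16) mod 29; (14|29)=-1, (16|29)=+1; (−1)^{0·1·14}·(-1)^1·(+1)^0 = -1.
v=43: a=43^0·(≡16), b=43^1·(≡25) mod 43; (16|43)=+1, (25|43)=+1; (−1)^{0·1·21}·(+1)^1·(+1)^0 = +1.
v=53: a=53^1·(≡22), b=53^3·(≡34) mod 53; (22|53)=-1, (34|53)=-1; (−1)^{1·3·26}·(-1)^3·(-1)^1 = +1.
v=3: a=3^2·(≡1), b=3^2·(≡2) mod 3; (1|3)=+1, (2|3)=-1; (−1)^{2·2·1}·(+1)^2·(-1)^2 = +1.
v=41: a=41^1·(≡17), b=41^3·(≡14) mod 41; (17|41)=-1, (14|41)=-1; (−1)^{1·3·20}·(-1)^3·(-1)^1 = +1.
(2173, -102969778 / ℚ) ramifies at {2, 29}: a division algebra.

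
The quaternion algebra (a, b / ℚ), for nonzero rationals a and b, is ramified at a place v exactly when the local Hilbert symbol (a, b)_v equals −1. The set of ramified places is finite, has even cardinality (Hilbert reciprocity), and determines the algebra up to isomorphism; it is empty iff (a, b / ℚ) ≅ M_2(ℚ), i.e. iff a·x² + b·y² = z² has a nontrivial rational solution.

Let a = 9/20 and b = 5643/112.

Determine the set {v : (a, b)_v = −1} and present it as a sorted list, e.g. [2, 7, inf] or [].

Mod squares: a ≡ 5, b ≡ 4389. Check v ∈ {∞, 2, 3, 5, 7, 11, 19}.
v=∞: 5 > 0 and 4389 > 0  ⇒  (a,b)_∞ = +1.
v=2: v_2(a)=-2, v_2(b)=-4; units ≡ 5, 5 (mod 8); ε·ε+αω+βω = 0·0+-2·1+-4·1 ≡ 0  ⇒  (a,b)_2 = +1.
v=5: a=5^-1·(≡1), b=5^0·(≡4) mod 5; (1|5)=+1, (4|5)=+1; (−1)^{-1·0·2}·(+1)^0·(+1)^-1 = +1.
v=3: a=3^2·(≡2), b=3^3·(≡2) mod 3; (2|3)=-1, (2|3)=-1; (−1)^{2·3·1}·(-1)^3·(-1)^2 = -1.
v=19: a=19^0·(≡9), b=19^1·(≡13) mod 19; (9|19)=+1, (13|19)=-1; (−1)^{0·1·9}·(+1)^1·(-1)^0 = +1.
v=7: a=7^0·(≡5), b=7^-1·(≡4) mod 7; (5|7)=-1, (4|7)=+1; (−1)^{0·-1·3}·(-1)^-1·(+1)^0 = -1.
v=11: a=11^0·(≡1), b=11^1·(≡9) mod 11; (1|11)=+1, (9|11)=+1; (−1)^{0·1·5}·(+1)^1·(+1)^0 = +1.
Ram(5, 4389) = {3, 7}; no ℚ_3-point on the conic.

[3, 7]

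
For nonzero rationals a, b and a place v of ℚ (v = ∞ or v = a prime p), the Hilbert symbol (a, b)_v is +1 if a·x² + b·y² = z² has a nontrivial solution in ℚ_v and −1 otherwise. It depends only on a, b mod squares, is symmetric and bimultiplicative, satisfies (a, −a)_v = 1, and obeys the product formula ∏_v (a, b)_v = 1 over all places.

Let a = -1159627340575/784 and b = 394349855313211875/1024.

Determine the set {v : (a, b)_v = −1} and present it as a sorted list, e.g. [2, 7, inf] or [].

Mod squares: a ≡ -87684487, b ≡ 2369851. Check v ∈ {∞, 2, 3, 5, 7, 11, 17, 19, 23, 29, 37}.
v=3: a=3^0·(≡2), b=3^4·(≡1) mod 3; (2|3)=-1, (1|3)=+1; (−1)^{0·4·1}·(-1)^4·(+1)^0 = +1.
v=23: a=23^3·(≡19), b=23^1·(≡15) mod 23; (19|23)=-1, (15|23)=-1; (−1)^{3·1·11}·(-1)^1·(-1)^3 = -1.
v=11: a=11^1·(≡9), b=11^1·(≡6) mod 11; (9|11)=+1, (6|11)=-1; (−1)^{1·1·5}·(+1)^1·(-1)^1 = +1.
v=2: v_2(a)=-4, v_2(b)=-10; units ≡ 1, 3 (mod 8); ε·ε+αω+βω = 0·1+-4·1+-10·0 ≡ 0  ⇒  (a,b)_2 = +1.
v=17: a=17^1·(≡13), b=17^1·(≡7) mod 17; (13|17)=+1, (7|17)=-1; (−1)^{1·1·8}·(+1)^1·(-1)^1 = -1.
v=19: a=19^1·(≡14), b=19^1·(≡18) mod 19; (14|19)=-1, (18|19)=-1; (−1)^{1·1·9}·(-1)^1·(-1)^1 = -1.
v=29: a=29^1·(≡24), b=29^1·(≡8) mod 29; (24|29)=+1, (8|29)=-1; (−1)^{1·1·14}·(+1)^1·(-1)^1 = -1.
v=∞: -87684487 < 0 and 2369851 > 0  ⇒  (a,b)_∞ = +1.
v=37: a=37^1·(≡3), b=37^2·(≡3) mod 37; (3|37)=+1, (3|37)=+1; (−1)^{1·2·18}·(+1)^2·(+1)^1 = +1.
v=7: a=7^-2·(≡5), b=7^4·(≡2) mod 7; (5|7)=-1, (2|7)=+1; (−1)^{-2·4·3}·(-1)^4·(+1)^-2 = +1.
v=5: a=5^2·(≡3), b=5^4·(≡1) mod 5; (3|5)=-1, (1|5)=+1; (−1)^{2·4·2}·(-1)^4·(+1)^2 = +1.
|Ram(-87684487, 2369851)| = 4, even; anisotropic at {17, 19, 23, 29}.

[17, 19, 23, 29]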